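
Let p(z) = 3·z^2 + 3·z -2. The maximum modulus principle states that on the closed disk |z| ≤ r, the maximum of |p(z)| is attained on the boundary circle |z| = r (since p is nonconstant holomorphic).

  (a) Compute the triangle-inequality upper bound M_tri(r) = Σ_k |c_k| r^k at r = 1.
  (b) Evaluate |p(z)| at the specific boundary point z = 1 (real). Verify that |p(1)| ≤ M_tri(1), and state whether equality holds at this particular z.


Coefficients: c_0 = -2, c_1 = 3, c_2 = 3. Radius r = 1.
Part (a). Triangle bound: M_tri(r) = Σ_k |c_k| r^k
  = |-2|·1^0 + |3|·1^1 + |3|·1^2
  = 2 + 3 + 3 = 8.
This bounds M(r) := max_{|z|=r} |p(z)| from above; equality holds iff all terms c_k z^k can be made to align in phase at a single z on |z|=r.
Part (b). At z = 1 (real, on the circle |z| = r):
  p(1) = (-2)·1^0 + (3)·1^1 + (3)·1^2 = 4.
  |p(1)| = 4.
Check: |p(1)| = 4 ≤ 8 = M_tri(1). ✓ Equality does not hold at z = 1 (the coefficients have mixed signs, so the terms do not all align in phase there).

M_tri(1) = 8; |p(1)| = 4; equality at z=1: no.


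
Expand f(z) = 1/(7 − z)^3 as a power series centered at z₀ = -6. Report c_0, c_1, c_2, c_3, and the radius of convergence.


Let w = z − z₀, so z = z₀ + w.
Then 7 − z = 7 − (z₀ + w) = (7 − z₀) − w = 13 − w.
f(z) = 1/(13 − w)^3 = (1/(13)^3) · (1 − w/(13))^{−3}.
By the binomial series (1−u)^{−3} = Σ_{n≥0} C(n+2, 2) u^n for |u|<1, with u = w/(13):
  c_n = C(n+2, 2) / (13)^(n+3).
  c_0 = 1/(13)^3 = 1/2197.
  c_1 = 3/(13)^4 = 3/28561.
  c_2 = 6/(13)^5 = 6/371293.
  c_3 = 10/(13)^6 = 10/4826809.
The series is valid for |w/d| < 1, i.e. |z − z₀| < |d|.
Radius of convergence: R = |7 − z₀| = |13| = 13 (distance from z₀ to the singularity z = 7).

c_0 = 1/2197, c_1 = 3/28561, c_2 = 6/371293, c_3 = 10/4826809; R = 13.


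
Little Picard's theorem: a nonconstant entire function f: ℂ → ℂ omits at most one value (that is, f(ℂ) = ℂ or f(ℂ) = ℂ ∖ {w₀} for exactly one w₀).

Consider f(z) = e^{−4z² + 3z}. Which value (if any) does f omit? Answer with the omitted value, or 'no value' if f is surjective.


Little Picard bounds the complement of f(ℂ) to at most one point.
The exponent g(z) = −4z² + 3z is a nonconstant polynomial, hence surjective onto ℂ. So e^{g(z)} takes every value in {e^w : w ∈ ℂ} = ℂ ∖ {0}. Adding 0 shifts the range to ℂ ∖ {0}. f omits exactly 0.

Omitted value: 0.


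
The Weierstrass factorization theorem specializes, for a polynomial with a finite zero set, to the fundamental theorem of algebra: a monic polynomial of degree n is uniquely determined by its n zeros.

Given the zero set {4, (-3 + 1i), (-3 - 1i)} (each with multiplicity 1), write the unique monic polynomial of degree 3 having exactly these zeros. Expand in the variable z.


The polynomial is p(z) = ∏_{α ∈ S} (z − α), where S = {4, (-3 + 1i), (-3 - 1i)}.
Expanding the product yields: p(z) = z^3 + 2·z^2 -14·z -40.
Note conjugate pairs combine to real quadratics: (z − (-3+1i))(z − (-3−1i)) = z² + 6z + 10.
The resulting polynomial has degree 3 and real coefficients as required.

p(z) = z^3 + 2·z^2 -14·z -40.


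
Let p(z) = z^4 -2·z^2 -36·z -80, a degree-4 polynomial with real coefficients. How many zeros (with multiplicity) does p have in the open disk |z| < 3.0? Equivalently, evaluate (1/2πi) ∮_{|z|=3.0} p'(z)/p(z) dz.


The zeros of p are: -2, 4, (-1 + 3i), (-1 - 3i).
Their magnitudes are: 2, 4, 3.162, 3.162.
Zeros with |z| < R = 3.0: -2.
Count = 1.
By the argument principle, (1/2πi) ∮_{|z|=R} p'(z)/p(z) dz equals exactly this count.

Number of zeros inside |z| < 3.0: 1.


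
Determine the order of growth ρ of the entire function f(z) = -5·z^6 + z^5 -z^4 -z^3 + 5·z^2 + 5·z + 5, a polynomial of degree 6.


|f(z)| ≤ Σ|c_k|·r^k = O(r^6) as r → ∞. Polynomial growth is O(e^{r^ε}) for every ε > 0 (since r^6/e^{r^ε} → 0), so ρ ≤ ε for all ε > 0, i.e. ρ = 0. Every nonconstant polynomial has order 0.
Therefore ρ = 0.

Order ρ = 0.


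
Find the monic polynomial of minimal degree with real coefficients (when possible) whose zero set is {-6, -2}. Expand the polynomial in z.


The polynomial is p(z) = ∏_{α ∈ S} (z − α), where S = {-6, -2}.
Expanding the product yields: p(z) = z^2 + 8·z + 12.
The resulting polynomial has degree 2 and real coefficients as required.

p(z) = z^2 + 8·z + 12.


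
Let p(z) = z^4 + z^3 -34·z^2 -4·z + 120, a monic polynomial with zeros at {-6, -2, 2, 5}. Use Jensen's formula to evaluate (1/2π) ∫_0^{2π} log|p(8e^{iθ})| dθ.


Zeros: -6, -2, 2, 5; r = 8.
Inside |z| < r: -6, -2, 2, 5. Outside (|z| ≥ r): ∅.
p(0) = 120, so log|p(0)| = log(120) = 4.7875.
Apply Jensen: I(r) = log|p(0)| + Σ_k log(r/|z_k|), summed over zeros inside |z| < r.
  log(r/|z_k|) for z_k = -6: log(8/6) = 0.2877
  log(r/|z_k|) for z_k = -2: log(8/2) = 1.3863
  log(r/|z_k|) for z_k = 2: log(8/2) = 1.3863
  log(r/|z_k|) for z_k = 5: log(8/5) = 0.4700
Sum over inside zeros: 3.5303.
I(r) = log|p(0)| + (inside sum) = 4.7875 + 3.5303 = 8.3178.
Closed form (all zeros inside, monic): I(r) = n·log(r) = 4·log(8) = 8.3178. ✓

I(r) ≈ 8.3178.


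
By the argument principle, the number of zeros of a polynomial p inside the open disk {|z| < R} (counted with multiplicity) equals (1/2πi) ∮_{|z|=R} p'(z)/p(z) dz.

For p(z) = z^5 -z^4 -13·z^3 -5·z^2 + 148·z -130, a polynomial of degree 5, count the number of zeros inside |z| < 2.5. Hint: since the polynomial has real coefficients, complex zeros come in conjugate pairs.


The zeros of p are: (-3 + 2i), (-3 - 2i), 1, (3 + 1i), (3 - 1i).
Their magnitudes are: 3.606, 3.606, 1, 3.162, 3.162.
Zeros with |z| < R = 2.5: 1.
Count = 1.
By the argument principle, (1/2πi) ∮_{|z|=R} p'(z)/p(z) dz equals exactly this count.

Number of zeros inside |z| < 2.5: 1.


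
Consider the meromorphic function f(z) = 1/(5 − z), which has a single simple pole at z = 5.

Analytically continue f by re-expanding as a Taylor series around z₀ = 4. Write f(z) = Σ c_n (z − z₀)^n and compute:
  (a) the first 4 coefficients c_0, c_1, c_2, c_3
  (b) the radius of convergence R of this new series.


Let w = z − z₀, so z = z₀ + w.
Then 5 − z = 5 − (z₀ + w) = (5 − z₀) − w = 1 − w.
f(z) = 1/(1 − w) = (1/(1)) · 1/(1 − w/(1)) = Σ_{n≥0} w^n / (1)^(n+1).
So c_n = 1/(1)^(n+1):
  c_0 = 1/(1)^1 = 1.
  c_1 = 1/(1)^2 = 1.
  c_2 = 1/(1)^3 = 1.
  c_3 = 1/(1)^4 = 1.
The series is valid for |w/d| < 1, i.e. |z − z₀| < |d|.
Radius of convergence: R = |5 − z₀| = |1| = 1 (distance from z₀ to the singularity z = 5).

c_0 = 1, c_1 = 1, c_2 = 1, c_3 = 1; R = 1.


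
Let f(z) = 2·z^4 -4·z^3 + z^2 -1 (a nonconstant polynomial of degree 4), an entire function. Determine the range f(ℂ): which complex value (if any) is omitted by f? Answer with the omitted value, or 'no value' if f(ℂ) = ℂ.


Little Picard bounds the complement of f(ℂ) to at most one point.
For every w ∈ ℂ, the equation p(z) − w = 0 is a nonconstant polynomial in z and hence has at least one root by the fundamental theorem of algebra. So p is surjective onto ℂ, omitting no value.

Omitted value: no value.


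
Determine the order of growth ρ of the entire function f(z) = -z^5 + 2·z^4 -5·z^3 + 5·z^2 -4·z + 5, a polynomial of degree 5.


|f(z)| ≤ Σ|c_k|·r^k = O(r^5) as r → ∞. Polynomial growth is O(e^{r^ε}) for every ε > 0 (since r^5/e^{r^ε} → 0), so ρ ≤ ε for all ε > 0, i.e. ρ = 0. Every nonconstant polynomial has order 0.
Therefore ρ = 0.

Order ρ = 0.


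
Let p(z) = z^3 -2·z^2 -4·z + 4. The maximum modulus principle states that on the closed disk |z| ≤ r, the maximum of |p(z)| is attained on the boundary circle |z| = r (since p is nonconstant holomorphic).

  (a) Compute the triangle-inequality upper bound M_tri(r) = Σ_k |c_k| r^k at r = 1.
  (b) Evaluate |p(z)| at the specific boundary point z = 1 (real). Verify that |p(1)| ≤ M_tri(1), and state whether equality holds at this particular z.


Coefficients: c_0 = 4, c_1 = -4, c_2 = -2, c_3 = 1. Radius r = 1.
Part (a). Triangle bound: M_tri(r) = Σ_k |c_k| r^k
  = |4|·1^0 + |-4|·1^1 + |-2|·1^2 + |1|·1^3
  = 4 + 4 + 2 + 1 = 11.
This bounds M(r) := max_{|z|=r} |p(z)| from above; equality holds iff all terms c_k z^k can be made to align in phase at a single z on |z|=r.
Part (b). At z = 1 (real, on the circle |z| = r):
  p(1) = (4)·1^0 + (-4)·1^1 + (-2)·1^2 + (1)·1^3 = -1.
  |p(1)| = 1.
Check: |p(1)| = 1 ≤ 11 = M_tri(1). ✓ Equality does not hold at z = 1 (the coefficients have mixed signs, so the terms do not all align in phase there).

M_tri(1) = 11; |p(1)| = 1; equality at z=1: no.


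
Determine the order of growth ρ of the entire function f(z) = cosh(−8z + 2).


cosh(w) is a linear combination of e^{iw} and e^{−iw} (or e^w, e^{−w} in the hyperbolic case), so |cosh(w)| ≤ e^{|w|}. With w = −8z + 2, |w| ≤ 8|z| + 2 = 8r + 2 on |z| = r, giving M(r) ≤ e^{8r + 2}, so ρ ≤ 1. On a suitable ray (z = it for sin/cos; z = t for sinh/cosh, t real → ∞), |cosh(−8z + 2)| grows like e^{8|t|}/2, so ρ ≥ 1. Hence ρ = 1.
Therefore ρ = 1.

Order ρ = 1.


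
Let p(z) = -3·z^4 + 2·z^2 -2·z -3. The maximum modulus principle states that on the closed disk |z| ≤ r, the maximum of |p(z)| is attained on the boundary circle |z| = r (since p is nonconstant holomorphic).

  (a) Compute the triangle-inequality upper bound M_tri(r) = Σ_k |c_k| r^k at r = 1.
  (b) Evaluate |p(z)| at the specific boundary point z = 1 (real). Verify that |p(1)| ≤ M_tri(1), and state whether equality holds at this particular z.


Coefficients: c_0 = -3, c_1 = -2, c_2 = 2, c_3 = 0, c_4 = -3. Radius r = 1.
Part (a). Triangle bound: M_tri(r) = Σ_k |c_k| r^k
  = |-3|·1^0 + |-2|·1^1 + |2|·1^2 + |0|·1^3 + |-3|·1^4
  = 3 + 2 + 2 + 0 + 3 = 10.
This bounds M(r) := max_{|z|=r} |p(z)| from above; equality holds iff all terms c_k z^k can be made to align in phase at a single z on |z|=r.
Part (b). At z = 1 (real, on the circle |z| = r):
  p(1) = (-3)·1^0 + (-2)·1^1 + (2)·1^2 + (0)·1^3 + (-3)·1^4 = -6.
  |p(1)| = 6.
Check: |p(1)| = 6 ≤ 10 = M_tri(1). ✓ Equality does not hold at z = 1 (the coefficients have mixed signs, so the terms do not all align in phase there).

M_tri(1) = 10; |p(1)| = 6; equality at z=1: no.


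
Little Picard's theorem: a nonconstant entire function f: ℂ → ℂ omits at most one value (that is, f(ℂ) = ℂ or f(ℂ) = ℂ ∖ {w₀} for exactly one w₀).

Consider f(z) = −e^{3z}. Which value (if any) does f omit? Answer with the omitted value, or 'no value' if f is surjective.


Little Picard bounds the complement of f(ℂ) to at most one point.
e^{3z} is never zero on ℂ, so -1·e^{3z} takes every value in ℂ ∖ {0}. Adding 0 shifts the range to ℂ ∖ {0}. Thus f omits exactly the value 0.

Omitted value: 0.


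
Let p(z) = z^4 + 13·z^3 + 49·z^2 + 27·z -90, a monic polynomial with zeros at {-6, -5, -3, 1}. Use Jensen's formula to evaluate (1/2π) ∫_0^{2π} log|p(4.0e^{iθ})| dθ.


Zeros: -6, -5, -3, 1; r = 4.0.
Inside |z| < r: -3, 1. Outside (|z| ≥ r): -6, -5.
p(0) = -90, so log|p(0)| = log(90) = 4.4998.
Apply Jensen: I(r) = log|p(0)| + Σ_k log(r/|z_k|), summed over zeros inside |z| < r.
  log(r/|z_k|) for z_k = -3: log(4.0/3) = 0.2877
  log(r/|z_k|) for z_k = 1: log(4.0/1) = 1.3863
  Outside zeros (-6, -5) contribute nothing to the Jensen sum.
Sum over inside zeros: 1.6740.
I(r) = log|p(0)| + (inside sum) = 4.4998 + 1.6740 = 6.1738.
Note: since some zeros are outside |z| ≤ r, the simplified n·log(r) form does NOT apply — only the inside zeros contribute.

I(r) ≈ 6.1738.


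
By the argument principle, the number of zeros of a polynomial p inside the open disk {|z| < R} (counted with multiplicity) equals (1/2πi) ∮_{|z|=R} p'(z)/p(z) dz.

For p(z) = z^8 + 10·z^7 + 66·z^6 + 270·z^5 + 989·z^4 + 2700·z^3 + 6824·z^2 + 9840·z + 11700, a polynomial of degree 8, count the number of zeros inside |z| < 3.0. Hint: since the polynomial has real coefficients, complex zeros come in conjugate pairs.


The zeros of p are: (1 + 3i), (1 - 3i), (-3 + 3i), (-3 - 3i), (-1 + 2i), (-1 - 2i), (-2 + 3i), (-2 - 3i).
Their magnitudes are: 3.162, 3.162, 4.243, 4.243, 2.236, 2.236, 3.606, 3.606.
Zeros with |z| < R = 3.0: (-1 + 2i), (-1 - 2i).
Count = 2.
By the argument principle, (1/2πi) ∮_{|z|=R} p'(z)/p(z) dz equals exactly this count.

Number of zeros inside |z| < 3.0: 2.


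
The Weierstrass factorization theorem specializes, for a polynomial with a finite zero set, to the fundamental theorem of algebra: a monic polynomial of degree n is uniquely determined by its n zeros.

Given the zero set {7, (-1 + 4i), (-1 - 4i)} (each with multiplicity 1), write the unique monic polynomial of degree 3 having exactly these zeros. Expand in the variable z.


The polynomial is p(z) = ∏_{α ∈ S} (z − α), where S = {7, (-1 + 4i), (-1 - 4i)}.
Expanding the product yields: p(z) = z^3 -5·z^2 + 3·z -119.
Note conjugate pairs combine to real quadratics: (z − (-1+4i))(z − (-1−4i)) = z² + 2z + 17.
The resulting polynomial has degree 3 and real coefficients as required.

p(z) = z^3 -5·z^2 + 3·z -119.


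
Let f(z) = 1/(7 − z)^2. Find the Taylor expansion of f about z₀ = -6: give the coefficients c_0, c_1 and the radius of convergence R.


Let w = z − z₀, so z = z₀ + w.
Then 7 − z = 7 − (z₀ + w) = (7 − z₀) − w = 13 − w.
f(z) = 1/(13 − w)^2 = (1/(13)^2) · (1 − w/(13))^{−2}.
By the binomial series (1−u)^{−2} = Σ_{n≥0} C(n+1, 1) u^n for |u|<1, with u = w/(13):
  c_n = C(n+1, 1) / (13)^(n+2).
  c_0 = 1/(13)^2 = 1/169.
  c_1 = 2/(13)^3 = 2/2197.
The series is valid for |w/d| < 1, i.e. |z − z₀| < |d|.
Radius of convergence: R = |7 − z₀| = |13| = 13 (distance from z₀ to the singularity z = 7).

c_0 = 1/169, c_1 = 2/2197; R = 13.


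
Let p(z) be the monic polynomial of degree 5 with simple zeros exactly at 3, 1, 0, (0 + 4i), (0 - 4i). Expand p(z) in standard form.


The polynomial is p(z) = ∏_{α ∈ S} (z − α), where S = {3, 1, 0, (0 + 4i), (0 - 4i)}.
Expanding the product yields: p(z) = z^5 -4·z^4 + 19·z^3 -64·z^2 + 48·z.
Note conjugate pairs combine to real quadratics: (z − (0+4i))(z − (0−4i)) = z² + 16.
The resulting polynomial has degree 5 and real coefficients as required.

p(z) = z^5 -4·z^4 + 19·z^3 -64·z^2 + 48·z.


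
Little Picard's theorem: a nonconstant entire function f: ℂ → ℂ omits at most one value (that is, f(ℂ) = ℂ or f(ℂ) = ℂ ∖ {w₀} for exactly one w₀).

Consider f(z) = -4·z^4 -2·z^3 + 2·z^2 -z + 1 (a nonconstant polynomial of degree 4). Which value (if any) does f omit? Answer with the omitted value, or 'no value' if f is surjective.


Little Picard bounds the complement of f(ℂ) to at most one point.
For every w ∈ ℂ, the equation p(z) − w = 0 is a nonconstant polynomial in z and hence has at least one root by the fundamental theorem of algebra. So p is surjective onto ℂ, omitting no value.

Omitted value: no value.


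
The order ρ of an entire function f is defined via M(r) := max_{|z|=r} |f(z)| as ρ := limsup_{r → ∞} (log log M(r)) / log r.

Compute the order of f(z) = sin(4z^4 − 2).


Write sin(w) = (e^{iw} ± e^{−iw})/(2 or 2i), so |sin(w)| ≤ e^{|w|}. With w = 4z^4 − 2, |w| ≤ 4r^4 + 2 on |z|=r, giving M(r) ≤ e^{4r^4 + 2} and ρ ≤ 4. For the lower bound, choose z on |z|=r with 4z^4 purely imaginary of modulus 4r^4; then |sin(4z^4 − 2)| grows like e^{4r^4}/2, so ρ ≥ 4. Hence ρ = 4.
Therefore ρ = 4.

Order ρ = 4.


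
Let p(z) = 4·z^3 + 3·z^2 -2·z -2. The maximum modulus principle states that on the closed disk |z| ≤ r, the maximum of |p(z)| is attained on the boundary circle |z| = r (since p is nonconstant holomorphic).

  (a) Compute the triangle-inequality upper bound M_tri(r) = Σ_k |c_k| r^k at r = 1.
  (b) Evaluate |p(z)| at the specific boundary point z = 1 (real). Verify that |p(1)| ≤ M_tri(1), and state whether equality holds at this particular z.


Coefficients: c_0 = -2, c_1 = -2, c_2 = 3, c_3 = 4. Radius r = 1.
Part (a). Triangle bound: M_tri(r) = Σ_k |c_k| r^k
  = |-2|·1^0 + |-2|·1^1 + |3|·1^2 + |4|·1^3
  = 2 + 2 + 3 + 4 = 11.
This bounds M(r) := max_{|z|=r} |p(z)| from above; equality holds iff all terms c_k z^k can be made to align in phase at a single z on |z|=r.
Part (b). At z = 1 (real, on the circle |z| = r):
  p(1) = (-2)·1^0 + (-2)·1^1 + (3)·1^2 + (4)·1^3 = 3.
  |p(1)| = 3.
Check: |p(1)| = 3 ≤ 11 = M_tri(1). ✓ Equality does not hold at z = 1 (the coefficients have mixed signs, so the terms do not all align in phase there).

M_tri(1) = 11; |p(1)| = 3; equality at z=1: no.


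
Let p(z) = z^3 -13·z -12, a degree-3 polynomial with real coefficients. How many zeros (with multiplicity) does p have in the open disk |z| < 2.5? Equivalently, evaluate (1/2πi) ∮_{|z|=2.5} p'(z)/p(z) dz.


The zeros of p are: -3, -1, 4.
Their magnitudes are: 3, 1, 4.
Zeros with |z| < R = 2.5: -1.
Count = 1.
By the argument principle, (1/2πi) ∮_{|z|=R} p'(z)/p(z) dz equals exactly this count.

Number of zeros inside |z| < 2.5: 1.


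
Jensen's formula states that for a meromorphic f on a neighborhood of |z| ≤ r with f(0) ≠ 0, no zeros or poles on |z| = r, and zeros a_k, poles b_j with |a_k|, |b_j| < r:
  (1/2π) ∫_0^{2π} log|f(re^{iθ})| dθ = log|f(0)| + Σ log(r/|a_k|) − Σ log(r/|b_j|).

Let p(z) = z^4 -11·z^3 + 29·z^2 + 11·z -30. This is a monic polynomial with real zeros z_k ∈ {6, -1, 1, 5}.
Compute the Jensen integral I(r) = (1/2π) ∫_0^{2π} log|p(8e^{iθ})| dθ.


Zeros: -1, 1, 5, 6; r = 8.
Inside |z| < r: -1, 1, 5, 6. Outside (|z| ≥ r): ∅.
p(0) = -30, so log|p(0)| = log(30) = 3.4012.
Apply Jensen: I(r) = log|p(0)| + Σ_k log(r/|z_k|), summed over zeros inside |z| < r.
  log(r/|z_k|) for z_k = 6: log(8/6) = 0.2877
  log(r/|z_k|) for z_k = -1: log(8/1) = 2.0794
  log(r/|z_k|) for z_k = 1: log(8/1) = 2.0794
  log(r/|z_k|) for z_k = 5: log(8/5) = 0.4700
Sum over inside zeros: 4.9166.
I(r) = log|p(0)| + (inside sum) = 3.4012 + 4.9166 = 8.3178.
Closed form (all zeros inside, monic): I(r) = n·log(r) = 4·log(8) = 8.3178. ✓

I(r) ≈ 8.3178.


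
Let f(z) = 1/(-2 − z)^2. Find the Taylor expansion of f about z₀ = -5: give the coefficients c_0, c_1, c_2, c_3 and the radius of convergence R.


Let w = z − z₀, so z = z₀ + w.
Then -2 − z = -2 − (z₀ + w) = (-2 − z₀) − w = 3 − w.
f(z) = 1/(3 − w)^2 = (1/(3)^2) · (1 − w/(3))^{−2}.
By the binomial series (1−u)^{−2} = Σ_{n≥0} C(n+1, 1) u^n for |u|<1, with u = w/(3):
  c_n = C(n+1, 1) / (3)^(n+2).
  c_0 = 1/(3)^2 = 1/9.
  c_1 = 2/(3)^3 = 2/27.
  c_2 = 3/(3)^4 = 1/27.
  c_3 = 4/(3)^5 = 4/243.
The series is valid for |w/d| < 1, i.e. |z − z₀| < |d|.
Radius of convergence: R = |-2 − z₀| = |3| = 3 (distance from z₀ to the singularity z = -2).

c_0 = 1/9, c_1 = 2/27, c_2 = 1/27, c_3 = 4/243; R = 3.


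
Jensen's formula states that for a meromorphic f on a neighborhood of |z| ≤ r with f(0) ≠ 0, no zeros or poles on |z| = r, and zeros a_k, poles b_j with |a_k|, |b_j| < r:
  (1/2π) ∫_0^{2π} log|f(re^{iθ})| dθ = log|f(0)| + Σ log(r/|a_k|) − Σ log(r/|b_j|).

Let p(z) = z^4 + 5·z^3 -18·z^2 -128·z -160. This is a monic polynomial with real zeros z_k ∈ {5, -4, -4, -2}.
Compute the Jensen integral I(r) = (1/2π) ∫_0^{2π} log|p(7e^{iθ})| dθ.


Zeros: -4, -4, -2, 5; r = 7.
Inside |z| < r: -4, -4, -2, 5. Outside (|z| ≥ r): ∅.
p(0) = -160, so log|p(0)| = log(160) = 5.0752.
Apply Jensen: I(r) = log|p(0)| + Σ_k log(r/|z_k|), summed over zeros inside |z| < r.
  log(r/|z_k|) for z_k = 5: log(7/5) = 0.3365
  log(r/|z_k|) for z_k = -4: log(7/4) = 0.5596
  log(r/|z_k|) for z_k = -4: log(7/4) = 0.5596
  log(r/|z_k|) for z_k = -2: log(7/2) = 1.2528
Sum over inside zeros: 2.7085.
I(r) = log|p(0)| + (inside sum) = 5.0752 + 2.7085 = 7.7836.
Closed form (all zeros inside, monic): I(r) = n·log(r) = 4·log(7) = 7.7836. ✓

I(r) ≈ 7.7836.


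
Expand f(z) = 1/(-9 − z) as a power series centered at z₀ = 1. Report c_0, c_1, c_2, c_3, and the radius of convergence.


Let w = z − z₀, so z = z₀ + w.
Then -9 − z = -9 − (z₀ + w) = (-9 − z₀) − w = -10 − w.
f(z) = 1/(-10 − w) = (1/(-10)) · 1/(1 − w/(-10)) = Σ_{n≥0} w^n / (-10)^(n+1).
So c_n = 1/(-10)^(n+1):
  c_0 = 1/(-10)^1 = -1/10.
  c_1 = 1/(-10)^2 = 1/100.
  c_2 = 1/(-10)^3 = -1/1000.
  c_3 = 1/(-10)^4 = 1/10000.
The series is valid for |w/d| < 1, i.e. |z − z₀| < |d|.
Radius of convergence: R = |-9 − z₀| = |-10| = 10 (distance from z₀ to the singularity z = -9).

c_0 = -1/10, c_1 = 1/100, c_2 = -1/1000, c_3 = 1/10000; R = 10.


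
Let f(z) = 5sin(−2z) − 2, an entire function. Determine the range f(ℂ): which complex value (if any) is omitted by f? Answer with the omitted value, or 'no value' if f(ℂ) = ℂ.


Little Picard bounds the complement of f(ℂ) to at most one point.
sin is entire and surjective onto ℂ: for every w ∈ ℂ, sin(ζ) = w has a solution ζ ∈ ℂ (e.g., via the complex inverse arcsin). With ζ = −2z this gives z = ζ/(-2). Then 5·sin(−2z) takes every value in 5·ℂ = ℂ, and adding -2 is a bijection of ℂ. So f is surjective and omits no value. (Note: only on the real line is sin bounded by [−1, 1].)

Omitted value: no value.


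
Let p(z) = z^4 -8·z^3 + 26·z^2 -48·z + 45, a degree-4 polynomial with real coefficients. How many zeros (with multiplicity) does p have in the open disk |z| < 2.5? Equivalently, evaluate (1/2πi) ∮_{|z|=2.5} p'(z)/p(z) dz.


The zeros of p are: (1 + 2i), (1 - 2i), 3, 3.
Their magnitudes are: 2.236, 2.236, 3, 3.
Zeros with |z| < R = 2.5: (1 + 2i), (1 - 2i).
Count = 2.
By the argument principle, (1/2πi) ∮_{|z|=R} p'(z)/p(z) dz equals exactly this count.

Number of zeros inside |z| < 2.5: 2.


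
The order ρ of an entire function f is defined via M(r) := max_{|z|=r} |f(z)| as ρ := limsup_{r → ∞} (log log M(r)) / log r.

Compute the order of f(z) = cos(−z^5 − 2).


Write cos(w) = (e^{iw} ± e^{−iw})/(2 or 2i), so |cos(w)| ≤ e^{|w|}. With w = −z^5 − 2, |w| ≤ 1r^5 + 2 on |z|=r, giving M(r) ≤ e^{1r^5 + 2} and ρ ≤ 5. For the lower bound, choose z on |z|=r with -1z^5 purely imaginary of modulus 1r^5; then |cos(−z^5 − 2)| grows like e^{1r^5}/2, so ρ ≥ 5. Hence ρ = 5.
Therefore ρ = 5.

Order ρ = 5.


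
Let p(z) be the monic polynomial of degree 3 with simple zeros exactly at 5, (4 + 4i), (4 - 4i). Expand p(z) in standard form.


The polynomial is p(z) = ∏_{α ∈ S} (z − α), where S = {5, (4 + 4i), (4 - 4i)}.
Expanding the product yields: p(z) = z^3 -13·z^2 + 72·z -160.
Note conjugate pairs combine to real quadratics: (z − (4+4i))(z − (4−4i)) = z² − 8z + 32.
The resulting polynomial has degree 3 and real coefficients as required.

p(z) = z^3 -13·z^2 + 72·z -160.


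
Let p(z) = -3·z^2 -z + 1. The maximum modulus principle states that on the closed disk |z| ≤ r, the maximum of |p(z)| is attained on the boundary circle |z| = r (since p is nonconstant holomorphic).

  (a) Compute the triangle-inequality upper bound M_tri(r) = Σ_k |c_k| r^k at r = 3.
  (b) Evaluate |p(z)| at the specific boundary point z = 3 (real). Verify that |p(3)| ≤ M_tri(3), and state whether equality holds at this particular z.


Coefficients: c_0 = 1, c_1 = -1, c_2 = -3. Radius r = 3.
Part (a). Triangle bound: M_tri(r) = Σ_k |c_k| r^k
  = |1|·3^0 + |-1|·3^1 + |-3|·3^2
  = 1 + 3 + 27 = 31.
This bounds M(r) := max_{|z|=r} |p(z)| from above; equality holds iff all terms c_k z^k can be made to align in phase at a single z on |z|=r.
Part (b). At z = 3 (real, on the circle |z| = r):
  p(3) = (1)·3^0 + (-1)·3^1 + (-3)·3^2 = -29.
  |p(3)| = 29.
Check: |p(3)| = 29 ≤ 31 = M_tri(3). ✓ Equality does not hold at z = 3 (the coefficients have mixed signs, so the terms do not all align in phase there).

M_tri(3) = 31; |p(3)| = 29; equality at z=3: no.


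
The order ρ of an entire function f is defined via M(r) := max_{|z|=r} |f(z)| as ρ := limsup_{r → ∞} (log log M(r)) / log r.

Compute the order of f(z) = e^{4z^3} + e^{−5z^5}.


Each summand is entire of order 3 and 5 respectively (as in the single-exponential case). The order of a sum is at most the max of the orders, so ρ ≤ 5. For the lower bound: on |z|=r choose arg z so that -5z^5 is real positive; then |e^{-5z^5}| = e^{5r^5} while |e^{4z^3}| ≤ e^{4r^3} = o(e^{5r^5}). So |f| ≥ e^{5r^5}(1 − o(1)) and ρ ≥ 5. Hence ρ = max(3, 5) = 5.
Therefore ρ = 5.

Order ρ = 5.


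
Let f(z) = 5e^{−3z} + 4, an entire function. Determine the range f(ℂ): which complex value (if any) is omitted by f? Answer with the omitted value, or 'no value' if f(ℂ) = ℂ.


Little Picard bounds the complement of f(ℂ) to at most one point.
e^{−3z} is never zero on ℂ, so 5·e^{−3z} takes every value in ℂ ∖ {0}. Adding 4 shifts the range to ℂ ∖ {4}. Thus f omits exactly the value 4.

Omitted value: 4.


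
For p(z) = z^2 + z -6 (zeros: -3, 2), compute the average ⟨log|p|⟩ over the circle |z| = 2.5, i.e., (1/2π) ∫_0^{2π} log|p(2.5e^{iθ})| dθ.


Zeros: -3, 2; r = 2.5.
Inside |z| < r: 2. Outside (|z| ≥ r): -3.
p(0) = -6, so log|p(0)| = log(6) = 1.7918.
Apply Jensen: I(r) = log|p(0)| + Σ_k log(r/|z_k|), summed over zeros inside |z| < r.
  log(r/|z_k|) for z_k = 2: log(2.5/2) = 0.2231
  Outside zeros (-3) contribute nothing to the Jensen sum.
Sum over inside zeros: 0.2231.
I(r) = log|p(0)| + (inside sum) = 1.7918 + 0.2231 = 2.0149.
Note: since some zeros are outside |z| ≤ r, the simplified n·log(r) form does NOT apply — only the inside zeros contribute.

I(r) ≈ 2.0149.


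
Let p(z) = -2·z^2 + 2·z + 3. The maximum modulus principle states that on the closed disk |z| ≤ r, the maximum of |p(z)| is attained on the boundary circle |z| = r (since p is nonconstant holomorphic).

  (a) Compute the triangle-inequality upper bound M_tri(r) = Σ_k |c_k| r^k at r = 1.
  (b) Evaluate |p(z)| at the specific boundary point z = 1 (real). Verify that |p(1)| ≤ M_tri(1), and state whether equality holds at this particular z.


Coefficients: c_0 = 3, c_1 = 2, c_2 = -2. Radius r = 1.
Part (a). Triangle bound: M_tri(r) = Σ_k |c_k| r^k
  = |3|·1^0 + |2|·1^1 + |-2|·1^2
  = 3 + 2 + 2 = 7.
This bounds M(r) := max_{|z|=r} |p(z)| from above; equality holds iff all terms c_k z^k can be made to align in phase at a single z on |z|=r.
Part (b). At z = 1 (real, on the circle |z| = r):
  p(1) = (3)·1^0 + (2)·1^1 + (-2)·1^2 = 3.
  |p(1)| = 3.
Check: |p(1)| = 3 ≤ 7 = M_tri(1). ✓ Equality does not hold at z = 1 (the coefficients have mixed signs, so the terms do not all align in phase there).

M_tri(1) = 7; |p(1)| = 3; equality at z=1: no.


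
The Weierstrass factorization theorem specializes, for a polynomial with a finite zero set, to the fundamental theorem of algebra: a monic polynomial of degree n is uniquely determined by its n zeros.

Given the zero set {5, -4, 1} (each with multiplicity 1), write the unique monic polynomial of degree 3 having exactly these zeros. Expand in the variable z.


The polynomial is p(z) = ∏_{α ∈ S} (z − α), where S = {5, -4, 1}.
Expanding the product yields: p(z) = z^3 -2·z^2 -19·z + 20.
The resulting polynomial has degree 3 and real coefficients as required.

p(z) = z^3 -2·z^2 -19·z + 20.


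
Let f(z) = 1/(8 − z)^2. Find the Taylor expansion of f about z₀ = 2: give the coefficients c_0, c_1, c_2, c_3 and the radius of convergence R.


Let w = z − z₀, so z = z₀ + w.
Then 8 − z = 8 − (z₀ + w) = (8 − z₀) − w = 6 − w.
f(z) = 1/(6 − w)^2 = (1/(6)^2) · (1 − w/(6))^{−2}.
By the binomial series (1−u)^{−2} = Σ_{n≥0} C(n+1, 1) u^n for |u|<1, with u = w/(6):
  c_n = C(n+1, 1) / (6)^(n+2).
  c_0 = 1/(6)^2 = 1/36.
  c_1 = 2/(6)^3 = 1/108.
  c_2 = 3/(6)^4 = 1/432.
  c_3 = 4/(6)^5 = 1/1944.
The series is valid for |w/d| < 1, i.e. |z − z₀| < |d|.
Radius of convergence: R = |8 − z₀| = |6| = 6 (distance from z₀ to the singularity z = 8).

c_0 = 1/36, c_1 = 1/108, c_2 = 1/432, c_3 = 1/1944; R = 6.


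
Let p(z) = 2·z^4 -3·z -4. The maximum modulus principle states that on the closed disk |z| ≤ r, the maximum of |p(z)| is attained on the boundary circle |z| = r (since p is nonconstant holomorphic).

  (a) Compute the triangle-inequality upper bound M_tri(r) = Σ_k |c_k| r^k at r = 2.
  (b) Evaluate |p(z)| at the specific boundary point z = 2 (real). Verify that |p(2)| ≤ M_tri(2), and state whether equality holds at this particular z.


Coefficients: c_0 = -4, c_1 = -3, c_2 = 0, c_3 = 0, c_4 = 2. Radius r = 2.
Part (a). Triangle bound: M_tri(r) = Σ_k |c_k| r^k
  = |-4|·2^0 + |-3|·2^1 + |0|·2^2 + |0|·2^3 + |2|·2^4
  = 4 + 6 + 0 + 0 + 32 = 42.
This bounds M(r) := max_{|z|=r} |p(z)| from above; equality holds iff all terms c_k z^k can be made to align in phase at a single z on |z|=r.
Part (b). At z = 2 (real, on the circle |z| = r):
  p(2) = (-4)·2^0 + (-3)·2^1 + (0)·2^2 + (0)·2^3 + (2)·2^4 = 22.
  |p(2)| = 22.
Check: |p(2)| = 22 ≤ 42 = M_tri(2). ✓ Equality does not hold at z = 2 (the coefficients have mixed signs, so the terms do not all align in phase there).

M_tri(2) = 42; |p(2)| = 22; equality at z=2: no.


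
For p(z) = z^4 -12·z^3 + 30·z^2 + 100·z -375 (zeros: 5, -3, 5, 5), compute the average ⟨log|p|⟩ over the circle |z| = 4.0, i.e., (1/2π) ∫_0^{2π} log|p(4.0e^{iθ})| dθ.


Zeros: -3, 5, 5, 5; r = 4.0.
Inside |z| < r: -3. Outside (|z| ≥ r): 5, 5, 5.
p(0) = -375, so log|p(0)| = log(375) = 5.9269.
Apply Jensen: I(r) = log|p(0)| + Σ_k log(r/|z_k|), summed over zeros inside |z| < r.
  log(r/|z_k|) for z_k = -3: log(4.0/3) = 0.2877
  Outside zeros (5, 5, 5) contribute nothing to the Jensen sum.
Sum over inside zeros: 0.2877.
I(r) = log|p(0)| + (inside sum) = 5.9269 + 0.2877 = 6.2146.
Note: since some zeros are outside |z| ≤ r, the simplified n·log(r) form does NOT apply — only the inside zeros contribute.

I(r) ≈ 6.2146.


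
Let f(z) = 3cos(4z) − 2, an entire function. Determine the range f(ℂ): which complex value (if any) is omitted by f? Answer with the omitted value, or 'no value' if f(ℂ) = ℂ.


Little Picard bounds the complement of f(ℂ) to at most one point.
cos is entire and surjective onto ℂ: for every w ∈ ℂ, cos(ζ) = w has a solution ζ ∈ ℂ (e.g., via the complex inverse arccos). With ζ = 4z this gives z = ζ/(4). Then 3·cos(4z) takes every value in 3·ℂ = ℂ, and adding -2 is a bijection of ℂ. So f is surjective and omits no value. (Note: only on the real line is cos bounded by [−1, 1].)

Omitted value: no value.


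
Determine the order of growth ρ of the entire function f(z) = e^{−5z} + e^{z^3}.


Each summand is entire of order 1 and 3 respectively (as in the single-exponential case). The order of a sum is at most the max of the orders, so ρ ≤ 3. For the lower bound: on |z|=r choose arg z so that 1z^3 is real positive; then |e^{1z^3}| = e^{1r^3} while |e^{-5z}| ≤ e^{5r^1} = o(e^{1r^3}). So |f| ≥ e^{1r^3}(1 − o(1)) and ρ ≥ 3. Hence ρ = max(1, 3) = 3.
Therefore ρ = 3.

Order ρ = 3.


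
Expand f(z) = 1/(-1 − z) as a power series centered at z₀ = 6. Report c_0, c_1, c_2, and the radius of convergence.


Let w = z − z₀, so z = z₀ + w.
Then -1 − z = -1 − (z₀ + w) = (-1 − z₀) − w = -7 − w.
f(z) = 1/(-7 − w) = (1/(-7)) · 1/(1 − w/(-7)) = Σ_{n≥0} w^n / (-7)^(n+1).
So c_n = 1/(-7)^(n+1):
  c_0 = 1/(-7)^1 = -1/7.
  c_1 = 1/(-7)^2 = 1/49.
  c_2 = 1/(-7)^3 = -1/343.
The series is valid for |w/d| < 1, i.e. |z − z₀| < |d|.
Radius of convergence: R = |-1 − z₀| = |-7| = 7 (distance from z₀ to the singularity z = -1).

c_0 = -1/7, c_1 = 1/49, c_2 = -1/343; R = 7.


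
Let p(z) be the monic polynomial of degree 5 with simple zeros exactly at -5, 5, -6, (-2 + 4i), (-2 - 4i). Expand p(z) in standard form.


The polynomial is p(z) = ∏_{α ∈ S} (z − α), where S = {-5, 5, -6, (-2 + 4i), (-2 - 4i)}.
Expanding the product yields: p(z) = z^5 + 10·z^4 + 19·z^3 -130·z^2 -1100·z -3000.
Note conjugate pairs combine to real quadratics: (z − (-2+4i))(z − (-2−4i)) = z² + 4z + 20.
The resulting polynomial has degree 5 and real coefficients as required.

p(z) = z^5 + 10·z^4 + 19·z^3 -130·z^2 -1100·z -3000.


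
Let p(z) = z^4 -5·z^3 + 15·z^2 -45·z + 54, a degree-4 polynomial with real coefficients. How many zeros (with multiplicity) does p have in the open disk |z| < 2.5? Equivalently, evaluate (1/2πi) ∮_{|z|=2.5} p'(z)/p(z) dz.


The zeros of p are: (0 + 3i), (0 - 3i), 2, 3.
Their magnitudes are: 3, 3, 2, 3.
Zeros with |z| < R = 2.5: 2.
Count = 1.
By the argument principle, (1/2πi) ∮_{|z|=R} p'(z)/p(z) dz equals exactly this count.

Number of zeros inside |z| < 2.5: 1.


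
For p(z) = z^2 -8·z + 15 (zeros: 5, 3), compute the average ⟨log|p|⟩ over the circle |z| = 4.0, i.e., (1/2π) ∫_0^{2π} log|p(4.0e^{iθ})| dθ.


Zeros: 3, 5; r = 4.0.
Inside |z| < r: 3. Outside (|z| ≥ r): 5.
p(0) = 15, so log|p(0)| = log(15) = 2.7081.
Apply Jensen: I(r) = log|p(0)| + Σ_k log(r/|z_k|), summed over zeros inside |z| < r.
  log(r/|z_k|) for z_k = 3: log(4.0/3) = 0.2877
  Outside zeros (5) contribute nothing to the Jensen sum.
Sum over inside zeros: 0.2877.
I(r) = log|p(0)| + (inside sum) = 2.7081 + 0.2877 = 2.9957.
Note: since some zeros are outside |z| ≤ r, the simplified n·log(r) form does NOT apply — only the inside zeros contribute.

I(r) ≈ 2.9957.


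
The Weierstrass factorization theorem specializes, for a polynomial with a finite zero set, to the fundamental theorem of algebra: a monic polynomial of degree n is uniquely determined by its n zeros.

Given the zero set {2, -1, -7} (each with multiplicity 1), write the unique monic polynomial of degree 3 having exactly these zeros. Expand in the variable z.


The polynomial is p(z) = ∏_{α ∈ S} (z − α), where S = {2, -1, -7}.
Expanding the product yields: p(z) = z^3 + 6·z^2 -9·z -14.
The resulting polynomial has degree 3 and real coefficients as required.

p(z) = z^3 + 6·z^2 -9·z -14.


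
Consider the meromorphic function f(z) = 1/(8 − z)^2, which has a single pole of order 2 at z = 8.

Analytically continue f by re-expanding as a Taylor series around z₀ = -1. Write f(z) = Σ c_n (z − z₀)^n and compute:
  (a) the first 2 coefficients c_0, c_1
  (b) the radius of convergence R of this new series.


Let w = z − z₀, so z = z₀ + w.
Then 8 − z = 8 − (z₀ + w) = (8 − z₀) − w = 9 − w.
f(z) = 1/(9 − w)^2 = (1/(9)^2) · (1 − w/(9))^{−2}.
By the binomial series (1−u)^{−2} = Σ_{n≥0} C(n+1, 1) u^n for |u|<1, with u = w/(9):
  c_n = C(n+1, 1) / (9)^(n+2).
  c_0 = 1/(9)^2 = 1/81.
  c_1 = 2/(9)^3 = 2/729.
The series is valid for |w/d| < 1, i.e. |z − z₀| < |d|.
Radius of convergence: R = |8 − z₀| = |9| = 9 (distance from z₀ to the singularity z = 8).

c_0 = 1/81, c_1 = 2/729; R = 9.


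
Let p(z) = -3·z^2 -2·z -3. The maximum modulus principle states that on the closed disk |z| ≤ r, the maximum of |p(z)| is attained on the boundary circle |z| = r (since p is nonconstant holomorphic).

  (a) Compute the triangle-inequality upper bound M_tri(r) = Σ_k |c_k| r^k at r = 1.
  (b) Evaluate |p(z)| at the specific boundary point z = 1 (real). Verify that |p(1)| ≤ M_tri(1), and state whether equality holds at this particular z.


Coefficients: c_0 = -3, c_1 = -2, c_2 = -3. Radius r = 1.
Part (a). Triangle bound: M_tri(r) = Σ_k |c_k| r^k
  = |-3|·1^0 + |-2|·1^1 + |-3|·1^2
  = 3 + 2 + 3 = 8.
This bounds M(r) := max_{|z|=r} |p(z)| from above; equality holds iff all terms c_k z^k can be made to align in phase at a single z on |z|=r.
Part (b). At z = 1 (real, on the circle |z| = r):
  p(1) = (-3)·1^0 + (-2)·1^1 + (-3)·1^2 = -8.
  |p(1)| = 8.
Since all nonzero coefficients share the same sign, |p(1)| = 8 = M_tri(1); the triangle bound is attained at z = 1, so in fact M(r) = 8.

M_tri(1) = 8; |p(1)| = 8; equality at z=1: yes.


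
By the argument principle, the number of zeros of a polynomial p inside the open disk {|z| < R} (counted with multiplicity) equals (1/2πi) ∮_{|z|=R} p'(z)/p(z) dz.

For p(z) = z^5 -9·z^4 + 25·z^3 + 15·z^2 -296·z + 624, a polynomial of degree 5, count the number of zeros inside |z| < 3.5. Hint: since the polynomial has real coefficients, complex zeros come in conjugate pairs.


The zeros of p are: (2 + 3i), (2 - 3i), -3, 4, 4.
Their magnitudes are: 3.606, 3.606, 3, 4, 4.
Zeros with |z| < R = 3.5: -3.
Count = 1.
By the argument principle, (1/2πi) ∮_{|z|=R} p'(z)/p(z) dz equals exactly this count.

Number of zeros inside |z| < 3.5: 1.


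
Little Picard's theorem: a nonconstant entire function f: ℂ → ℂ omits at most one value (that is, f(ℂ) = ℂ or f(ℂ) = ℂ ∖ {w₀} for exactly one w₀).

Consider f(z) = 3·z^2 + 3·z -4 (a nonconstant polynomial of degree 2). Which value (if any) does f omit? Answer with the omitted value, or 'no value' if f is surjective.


Little Picard bounds the complement of f(ℂ) to at most one point.
For every w ∈ ℂ, the equation p(z) − w = 0 is a nonconstant polynomial in z and hence has at least one root by the fundamental theorem of algebra. So p is surjective onto ℂ, omitting no value.

Omitted value: no value.


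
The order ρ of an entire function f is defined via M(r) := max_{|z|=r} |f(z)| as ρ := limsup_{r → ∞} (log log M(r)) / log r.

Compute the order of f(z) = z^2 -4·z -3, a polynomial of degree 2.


|f(z)| ≤ Σ|c_k|·r^k = O(r^2) as r → ∞. Polynomial growth is O(e^{r^ε}) for every ε > 0 (since r^2/e^{r^ε} → 0), so ρ ≤ ε for all ε > 0, i.e. ρ = 0. Every nonconstant polynomial has order 0.
Therefore ρ = 0.

Order ρ = 0.


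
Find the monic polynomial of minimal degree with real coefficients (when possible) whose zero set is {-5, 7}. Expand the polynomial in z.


The polynomial is p(z) = ∏_{α ∈ S} (z − α), where S = {-5, 7}.
Expanding the product yields: p(z) = z^2 -2·z -35.
The resulting polynomial has degree 2 and real coefficients as required.

p(z) = z^2 -2·z -35.


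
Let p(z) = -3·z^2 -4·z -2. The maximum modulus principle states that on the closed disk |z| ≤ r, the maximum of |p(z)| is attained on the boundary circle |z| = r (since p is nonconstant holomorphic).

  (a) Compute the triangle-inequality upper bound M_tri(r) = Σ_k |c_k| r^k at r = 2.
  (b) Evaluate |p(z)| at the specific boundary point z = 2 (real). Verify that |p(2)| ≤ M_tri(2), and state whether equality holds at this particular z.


Coefficients: c_0 = -2, c_1 = -4, c_2 = -3. Radius r = 2.
Part (a). Triangle bound: M_tri(r) = Σ_k |c_k| r^k
  = |-2|·2^0 + |-4|·2^1 + |-3|·2^2
  = 2 + 8 + 12 = 22.
This bounds M(r) := max_{|z|=r} |p(z)| from above; equality holds iff all terms c_k z^k can be made to align in phase at a single z on |z|=r.
Part (b). At z = 2 (real, on the circle |z| = r):
  p(2) = (-2)·2^0 + (-4)·2^1 + (-3)·2^2 = -22.
  |p(2)| = 22.
Since all nonzero coefficients share the same sign, |p(2)| = 22 = M_tri(2); the triangle bound is attained at z = 2, so in fact M(r) = 22.

M_tri(2) = 22; |p(2)| = 22; equality at z=2: yes.


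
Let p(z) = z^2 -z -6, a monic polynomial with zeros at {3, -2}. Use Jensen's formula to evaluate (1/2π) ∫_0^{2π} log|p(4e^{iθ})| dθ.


Zeros: -2, 3; r = 4.
Inside |z| < r: -2, 3. Outside (|z| ≥ r): ∅.
p(0) = -6, so log|p(0)| = log(6) = 1.7918.
Apply Jensen: I(r) = log|p(0)| + Σ_k log(r/|z_k|), summed over zeros inside |z| < r.
  log(r/|z_k|) for z_k = 3: log(4/3) = 0.2877
  log(r/|z_k|) for z_k = -2: log(4/2) = 0.6931
Sum over inside zeros: 0.9808.
I(r) = log|p(0)| + (inside sum) = 1.7918 + 0.9808 = 2.7726.
Closed form (all zeros inside, monic): I(r) = n·log(r) = 2·log(4) = 2.7726. ✓

I(r) ≈ 2.7726.


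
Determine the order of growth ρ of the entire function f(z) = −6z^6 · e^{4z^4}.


M(r) = max_{|z|=r} |-6|·|z|^6·|e^{4z^4}| = 6·r^6 · e^{4r^4} (the factors attain their maxima compatibly on |z|=r). Then log M(r) = log 6 + 6·log r + 4r^4, dominated by the last term, so log log M(r) ~ 4·log r. The polynomial factor -6z^6 contributes only a log r term and does not affect the order. ρ = 4.
Therefore ρ = 4.

Order ρ = 4.
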